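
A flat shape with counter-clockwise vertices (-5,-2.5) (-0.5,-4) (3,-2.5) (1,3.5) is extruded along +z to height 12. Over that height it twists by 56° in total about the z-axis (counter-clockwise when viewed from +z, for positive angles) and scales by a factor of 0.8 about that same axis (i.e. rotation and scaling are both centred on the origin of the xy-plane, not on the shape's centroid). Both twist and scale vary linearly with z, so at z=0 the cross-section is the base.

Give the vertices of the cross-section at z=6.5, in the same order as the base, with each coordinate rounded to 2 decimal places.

t = z/height = 6.5/12 = 0.541667
s = 1 + (scale-1)·z/height = 1 + (0.8-1)·6.5/12 = 0.891667
θ = twist·z/height = 56°·6.5/12 = 30.3333° = 0.529417 rad
cos θ = 0.863102, sin θ = 0.505030 (intermediates below are computed at full precision and shown rounded to 5 d.p.)
v1: (-5,-2.5) → rotate → (-3.05293,-4.68290) → ×s → (-2.72220,-4.17559) → (-2.72,-4.18)
v2: (-0.5,-4) → rotate → (1.58857,-3.70492) → ×s → (1.41647,-3.30356) → (1.42,-3.30)
v3: (3,-2.5) → rotate → (3.85188,-0.64267) → ×s → (3.43459,-0.57304) → (3.43,-0.57)
v4: (1,3.5) → rotate → (-0.90450,3.52589) → ×s → (-0.80651,3.14392) → (-0.81,3.14)

Cross-section at z=6.5: (-2.72,-4.18) (1.42,-3.30) (3.43,-0.57) (-0.81,3.14)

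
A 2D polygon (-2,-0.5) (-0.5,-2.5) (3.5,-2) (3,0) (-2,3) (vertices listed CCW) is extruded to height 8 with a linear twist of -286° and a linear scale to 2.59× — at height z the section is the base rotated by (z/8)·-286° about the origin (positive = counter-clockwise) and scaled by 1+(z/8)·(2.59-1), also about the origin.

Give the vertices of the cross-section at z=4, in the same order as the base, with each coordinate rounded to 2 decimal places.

Cross-section at z=4: (2.33,2.88) (-1.98,4.12) (-7.18,-0.91) (-4.30,-3.24) (6.11,-2.14)

t = z/height = 4/8 = 0.5
s = 1 + (scale-1)·z/height = 1 + (2.59-1)·4/8 = 1.795000
θ = twist·z/height = -286°·4/8 = -143.0000° = -2.495821 rad
cos θ = -0.798636, sin θ = -0.601815 (intermediates below are computed at full precision and shown rounded to 5 d.p.)
v1: (-2,-0.5) → rotate → (1.29636,1.60295) → ×s → (2.32697,2.87729) → (2.33,2.88)
v2: (-0.5,-2.5) → rotate → (-1.10522,2.29750) → ×s → (-1.98387,4.12401) → (-1.98,4.12)
v3: (3.5,-2) → rotate → (-3.99885,-0.50908) → ×s → (-7.17794,-0.91380) → (-7.18,-0.91)
v4: (3,0) → rotate → (-2.39591,-1.80545) → ×s → (-4.30065,-3.24077) → (-4.30,-3.24)
v5: (-2,3) → rotate → (3.40272,-1.19228) → ×s → (6.10788,-2.14014) → (6.11,-2.14)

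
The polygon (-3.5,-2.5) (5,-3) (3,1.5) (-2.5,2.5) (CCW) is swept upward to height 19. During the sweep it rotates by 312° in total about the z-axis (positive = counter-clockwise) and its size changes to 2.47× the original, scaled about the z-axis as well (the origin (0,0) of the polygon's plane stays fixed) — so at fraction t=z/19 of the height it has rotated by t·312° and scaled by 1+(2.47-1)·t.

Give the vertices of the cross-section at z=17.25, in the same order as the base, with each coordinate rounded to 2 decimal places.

t = z/height = 17.25/19 = 0.907895
s = 1 + (scale-1)·z/height = 1 + (2.47-1)·17.25/19 = 2.334605
θ = twist·z/height = 312°·17.25/19 = 283.2632° = 4.943875 rad
cos θ = 0.229424, sin θ = -0.973327 (intermediates below are computed at full precision and shown rounded to 5 d.p.)
v1: (-3.5,-2.5) → rotate → (-3.23630,2.83308) → ×s → (-7.55548,6.61413) → (-7.56,6.61)
v2: (5,-3) → rotate → (-1.77286,-5.55490) → ×s → (-4.13893,-12.96851) → (-4.14,-12.97)
v3: (3,1.5) → rotate → (2.14826,-2.57584) → ×s → (5.01534,-6.01358) → (5.02,-6.01)
v4: (-2.5,2.5) → rotate → (1.85976,3.00688) → ×s → (4.34180,7.01987) → (4.34,7.02)

Cross-section at z=17.25: (-7.56,6.61) (-4.14,-12.97) (5.02,-6.01) (4.34,7.02)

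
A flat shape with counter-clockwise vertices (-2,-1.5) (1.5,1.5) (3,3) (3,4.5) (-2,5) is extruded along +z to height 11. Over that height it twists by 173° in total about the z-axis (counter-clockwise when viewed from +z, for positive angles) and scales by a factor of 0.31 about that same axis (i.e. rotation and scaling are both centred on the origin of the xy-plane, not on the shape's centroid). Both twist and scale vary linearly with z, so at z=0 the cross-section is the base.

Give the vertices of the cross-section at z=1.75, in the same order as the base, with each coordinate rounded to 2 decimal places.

t = z/height = 1.75/11 = 0.159091
s = 1 + (scale-1)·z/height = 1 + (0.31-1)·1.75/11 = 0.890227
θ = twist·z/height = 173°·1.75/11 = 27.5227° = 0.480362 rad
cos θ = 0.886828, sin θ = 0.462100 (intermediates below are computed at full precision and shown rounded to 5 d.p.)
v1: (-2,-1.5) → rotate → (-1.08050,-2.25444) → ×s → (-0.96189,-2.00697) → (-0.96,-2.01)
v2: (1.5,1.5) → rotate → (0.63709,2.02339) → ×s → (0.56716,1.80128) → (0.57,1.80)
v3: (3,3) → rotate → (1.27418,4.04678) → ×s → (1.13431,3.60256) → (1.13,3.60)
v4: (3,4.5) → rotate → (0.58103,5.37703) → ×s → (0.51725,4.78677) → (0.52,4.79)
v5: (-2,5) → rotate → (-4.08416,3.50994) → ×s → (-3.63583,3.12464) → (-3.64,3.12)

Cross-section at z=1.75: (-0.96,-2.01) (0.57,1.80) (1.13,3.60) (0.52,4.79) (-3.64,3.12)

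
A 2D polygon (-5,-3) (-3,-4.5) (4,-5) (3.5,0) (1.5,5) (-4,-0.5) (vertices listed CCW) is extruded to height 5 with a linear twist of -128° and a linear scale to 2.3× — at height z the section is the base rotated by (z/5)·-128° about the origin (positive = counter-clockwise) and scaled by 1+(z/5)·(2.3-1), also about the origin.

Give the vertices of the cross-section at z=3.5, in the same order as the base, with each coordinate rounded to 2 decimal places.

t = z/height = 3.5/5 = 0.7
s = 1 + (scale-1)·z/height = 1 + (2.3-1)·3.5/5 = 1.910000
θ = twist·z/height = -128°·3.5/5 = -89.6000° = -1.563815 rad
cos θ = 0.006981, sin θ = -0.999976 (intermediates below are computed at full precision and shown rounded to 5 d.p.)
v1: (-5,-3) → rotate → (-3.03483,4.97893) → ×s → (-5.79653,9.50976) → (-5.80,9.51)
v2: (-3,-4.5) → rotate → (-4.52083,2.96851) → ×s → (-8.63479,5.66986) → (-8.63,5.67)
v3: (4,-5) → rotate → (-4.97195,-4.03481) → ×s → (-9.49643,-7.70648) → (-9.50,-7.71)
v4: (3.5,0) → rotate → (0.02443,-3.49991) → ×s → (0.04667,-6.68484) → (0.05,-6.68)
v5: (1.5,5) → rotate → (5.01035,-1.46506) → ×s → (9.56977,-2.79826) → (9.57,-2.80)
v6: (-4,-0.5) → rotate → (-0.52791,3.99641) → ×s → (-1.00831,7.63315) → (-1.01,7.63)

Cross-section at z=3.5: (-5.80,9.51) (-8.63,5.67) (-9.50,-7.71) (0.05,-6.68) (9.57,-2.80) (-1.01,7.63)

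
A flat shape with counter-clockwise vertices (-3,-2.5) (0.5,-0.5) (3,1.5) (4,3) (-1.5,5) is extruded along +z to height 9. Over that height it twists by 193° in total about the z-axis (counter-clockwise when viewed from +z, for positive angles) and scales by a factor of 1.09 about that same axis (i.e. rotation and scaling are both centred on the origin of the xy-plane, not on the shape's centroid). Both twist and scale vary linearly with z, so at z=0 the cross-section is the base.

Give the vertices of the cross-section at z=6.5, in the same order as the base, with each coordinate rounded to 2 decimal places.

Cross-section at z=6.5: (4.16,-0.06) (-0.06,0.75) (-3.47,0.87) (-5.31,0.35) (-2.25,-5.08)

t = z/height = 6.5/9 = 0.722222
s = 1 + (scale-1)·z/height = 1 + (1.09-1)·6.5/9 = 1.065000
θ = twist·z/height = 193°·6.5/9 = 139.3889° = 2.432795 rad
cos θ = -0.759145, sin θ = 0.650921 (intermediates below are computed at full precision and shown rounded to 5 d.p.)
v1: (-3,-2.5) → rotate → (3.90474,-0.05490) → ×s → (4.15855,-0.05847) → (4.16,-0.06)
v2: (0.5,-0.5) → rotate → (-0.05411,0.70503) → ×s → (-0.05763,0.75086) → (-0.06,0.75)
v3: (3,1.5) → rotate → (-3.25382,0.81405) → ×s → (-3.46532,0.86696) → (-3.47,0.87)
v4: (4,3) → rotate → (-4.98934,0.32625) → ×s → (-5.31365,0.34746) → (-5.31,0.35)
v5: (-1.5,5) → rotate → (-2.11589,-4.77211) → ×s → (-2.25342,-5.08229) → (-2.25,-5.08)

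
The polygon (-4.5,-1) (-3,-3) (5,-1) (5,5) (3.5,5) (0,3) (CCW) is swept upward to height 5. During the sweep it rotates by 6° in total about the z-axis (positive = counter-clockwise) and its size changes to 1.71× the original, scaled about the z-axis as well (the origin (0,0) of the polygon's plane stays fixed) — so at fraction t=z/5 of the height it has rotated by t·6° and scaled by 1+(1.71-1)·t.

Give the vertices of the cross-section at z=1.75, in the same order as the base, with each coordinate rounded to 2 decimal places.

Cross-section at z=1.75: (-5.57,-1.45) (-3.61,-3.88) (6.28,-1.02) (6.01,6.47) (4.14,6.40) (-0.14,3.74)

t = z/height = 1.75/5 = 0.35
s = 1 + (scale-1)·z/height = 1 + (1.71-1)·1.75/5 = 1.248500
θ = twist·z/height = 6°·1.75/5 = 2.1000° = 0.036652 rad
cos θ = 0.999328, sin θ = 0.036644 (intermediates below are computed at full precision and shown rounded to 5 d.p.)
v1: (-4.5,-1) → rotate → (-4.46033,-1.16423) → ×s → (-5.56873,-1.45354) → (-5.57,-1.45)
v2: (-3,-3) → rotate → (-2.88805,-3.10792) → ×s → (-3.60574,-3.88023) → (-3.61,-3.88)
v3: (5,-1) → rotate → (5.03329,-0.81611) → ×s → (6.28406,-1.01891) → (6.28,-1.02)
v4: (5,5) → rotate → (4.81342,5.17986) → ×s → (6.00956,6.46706) → (6.01,6.47)
v5: (3.5,5) → rotate → (3.31443,5.12489) → ×s → (4.13807,6.39843) → (4.14,6.40)
v6: (0,3) → rotate → (-0.10993,2.99799) → ×s → (-0.13725,3.74298) → (-0.14,3.74)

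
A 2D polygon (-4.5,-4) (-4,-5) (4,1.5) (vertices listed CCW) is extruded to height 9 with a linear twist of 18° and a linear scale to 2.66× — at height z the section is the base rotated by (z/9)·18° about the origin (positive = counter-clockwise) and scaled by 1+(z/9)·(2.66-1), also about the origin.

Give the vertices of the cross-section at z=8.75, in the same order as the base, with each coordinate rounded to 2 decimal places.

Cross-section at z=8.75: (-8.07,-13.51) (-6.04,-15.61) (8.79,6.88)

t = z/height = 8.75/9 = 0.972222
s = 1 + (scale-1)·z/height = 1 + (2.66-1)·8.75/9 = 2.613889
θ = twist·z/height = 18°·8.75/9 = 17.5000° = 0.305433 rad
cos θ = 0.953717, sin θ = 0.300706 (intermediates below are computed at full precision and shown rounded to 5 d.p.)
v1: (-4.5,-4) → rotate → (-3.08890,-5.16804) → ×s → (-8.07405,-13.50869) → (-8.07,-13.51)
v2: (-4,-5) → rotate → (-2.31134,-5.97141) → ×s → (-6.04158,-15.60860) → (-6.04,-15.61)
v3: (4,1.5) → rotate → (3.36381,2.63340) → ×s → (8.79262,6.88341) → (8.79,6.88)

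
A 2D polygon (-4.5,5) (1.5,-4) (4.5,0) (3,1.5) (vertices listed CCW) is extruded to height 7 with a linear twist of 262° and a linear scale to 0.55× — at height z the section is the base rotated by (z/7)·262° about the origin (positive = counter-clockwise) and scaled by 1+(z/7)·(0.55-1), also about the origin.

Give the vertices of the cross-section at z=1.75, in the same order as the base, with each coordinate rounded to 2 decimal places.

Cross-section at z=1.75: (-5.69,-1.79) (3.78,-0.26) (1.66,3.63) (-0.11,2.97)

t = z/height = 1.75/7 = 0.25
s = 1 + (scale-1)·z/height = 1 + (0.55-1)·1.75/7 = 0.887500
θ = twist·z/height = 262°·1.75/7 = 65.5000° = 1.143191 rad
cos θ = 0.414693, sin θ = 0.909961 (intermediates below are computed at full precision and shown rounded to 5 d.p.)
v1: (-4.5,5) → rotate → (-6.41593,-2.02136) → ×s → (-5.69413,-1.79396) → (-5.69,-1.79)
v2: (1.5,-4) → rotate → (4.26188,-0.29383) → ×s → (3.78242,-0.26078) → (3.78,-0.26)
v3: (4.5,0) → rotate → (1.86612,4.09483) → ×s → (1.65618,3.63416) → (1.66,3.63)
v4: (3,1.5) → rotate → (-0.12086,3.35192) → ×s → (-0.10727,2.97483) → (-0.11,2.97)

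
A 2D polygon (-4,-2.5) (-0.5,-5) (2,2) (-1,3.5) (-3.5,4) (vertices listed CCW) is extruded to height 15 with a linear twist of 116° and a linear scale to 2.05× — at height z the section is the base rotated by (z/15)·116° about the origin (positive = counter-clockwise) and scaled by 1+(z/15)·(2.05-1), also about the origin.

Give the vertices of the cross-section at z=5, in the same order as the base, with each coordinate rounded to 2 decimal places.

t = z/height = 5/15 = 0.333333
s = 1 + (scale-1)·z/height = 1 + (2.05-1)·5/15 = 1.350000
θ = twist·z/height = 116°·5/15 = 38.6667° = 0.674861 rad
cos θ = 0.780794, sin θ = 0.624789 (intermediates below are computed at full precision and shown rounded to 5 d.p.)
v1: (-4,-2.5) → rotate → (-1.56120,-4.45114) → ×s → (-2.10763,-6.00904) → (-2.11,-6.01)
v2: (-0.5,-5) → rotate → (2.73355,-4.21636) → ×s → (3.69029,-5.69209) → (3.69,-5.69)
v3: (2,2) → rotate → (0.31201,2.81117) → ×s → (0.42121,3.79507) → (0.42,3.80)
v4: (-1,3.5) → rotate → (-2.96755,2.10799) → ×s → (-4.00620,2.84579) → (-4.01,2.85)
v5: (-3.5,4) → rotate → (-5.23193,0.93642) → ×s → (-7.06311,1.26416) → (-7.06,1.26)

Cross-section at z=5: (-2.11,-6.01) (3.69,-5.69) (0.42,3.80) (-4.01,2.85) (-7.06,1.26)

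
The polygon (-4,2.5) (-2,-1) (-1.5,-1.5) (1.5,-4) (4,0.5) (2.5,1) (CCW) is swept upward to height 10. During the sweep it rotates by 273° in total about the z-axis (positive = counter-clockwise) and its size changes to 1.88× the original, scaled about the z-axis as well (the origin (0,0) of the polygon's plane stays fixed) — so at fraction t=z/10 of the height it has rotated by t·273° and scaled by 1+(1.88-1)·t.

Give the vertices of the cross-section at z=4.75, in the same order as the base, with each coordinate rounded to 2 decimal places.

Cross-section at z=4.75: (0.89,-6.63) (2.90,-1.28) (3.00,-0.28) (3.01,5.26) (-4.17,3.91) (-3.35,1.82)

t = z/height = 4.75/10 = 0.475
s = 1 + (scale-1)·z/height = 1 + (1.88-1)·4.75/10 = 1.418000
θ = twist·z/height = 273°·4.75/10 = 129.6750° = 2.263256 rad
cos θ = -0.638432, sin θ = 0.769678 (intermediates below are computed at full precision and shown rounded to 5 d.p.)
v1: (-4,2.5) → rotate → (0.62953,-4.67479) → ×s → (0.89268,-6.62886) → (0.89,-6.63)
v2: (-2,-1) → rotate → (2.04654,-0.90092) → ×s → (2.90200,-1.27751) → (2.90,-1.28)
v3: (-1.5,-1.5) → rotate → (2.11217,-0.19687) → ×s → (2.99505,-0.27916) → (3.00,-0.28)
v4: (1.5,-4) → rotate → (2.12106,3.70825) → ×s → (3.00767,5.25829) → (3.01,5.26)
v5: (4,0.5) → rotate → (-2.93857,2.75950) → ×s → (-4.16689,3.91297) → (-4.17,3.91)
v6: (2.5,1) → rotate → (-2.36576,1.28576) → ×s → (-3.35465,1.82321) → (-3.35,1.82)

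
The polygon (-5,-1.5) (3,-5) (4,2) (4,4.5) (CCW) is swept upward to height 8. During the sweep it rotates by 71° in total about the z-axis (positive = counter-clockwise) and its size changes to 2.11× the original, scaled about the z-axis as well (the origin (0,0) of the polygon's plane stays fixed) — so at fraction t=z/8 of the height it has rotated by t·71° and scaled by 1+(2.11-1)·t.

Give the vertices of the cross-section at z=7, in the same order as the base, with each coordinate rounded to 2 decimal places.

t = z/height = 7/8 = 0.875
s = 1 + (scale-1)·z/height = 1 + (2.11-1)·7/8 = 1.971250
θ = twist·z/height = 71°·7/8 = 62.1250° = 1.084286 rad
cos θ = 0.467544, sin θ = 0.883970 (intermediates below are computed at full precision and shown rounded to 5 d.p.)
v1: (-5,-1.5) → rotate → (-1.01177,-5.12116) → ×s → (-1.99444,-10.09510) → (-1.99,-10.10)
v2: (3,-5) → rotate → (5.82248,0.31419) → ×s → (11.47757,0.61934) → (11.48,0.62)
v3: (4,2) → rotate → (0.10224,4.47097) → ×s → (0.20154,8.81339) → (0.20,8.81)
v4: (4,4.5) → rotate → (-2.10769,5.63983) → ×s → (-4.15478,11.11751) → (-4.15,11.12)

Cross-section at z=7: (-1.99,-10.10) (11.48,0.62) (0.20,8.81) (-4.15,11.12)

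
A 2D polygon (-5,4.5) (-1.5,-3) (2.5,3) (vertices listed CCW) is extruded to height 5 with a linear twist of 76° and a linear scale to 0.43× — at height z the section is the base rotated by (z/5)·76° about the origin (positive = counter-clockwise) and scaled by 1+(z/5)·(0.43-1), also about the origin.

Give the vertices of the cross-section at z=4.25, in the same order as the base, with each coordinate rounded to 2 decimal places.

t = z/height = 4.25/5 = 0.85
s = 1 + (scale-1)·z/height = 1 + (0.43-1)·4.25/5 = 0.515500
θ = twist·z/height = 76°·4.25/5 = 64.6000° = 1.127483 rad
cos θ = 0.428935, sin θ = 0.903335 (intermediates below are computed at full precision and shown rounded to 5 d.p.)
v1: (-5,4.5) → rotate → (-6.20968,-2.58647) → ×s → (-3.20109,-1.33332) → (-3.20,-1.33)
v2: (-1.5,-3) → rotate → (2.06660,-2.64181) → ×s → (1.06533,-1.36185) → (1.07,-1.36)
v3: (2.5,3) → rotate → (-1.63767,3.54514) → ×s → (-0.84422,1.82752) → (-0.84,1.83)

Cross-section at z=4.25: (-3.20,-1.33) (1.07,-1.36) (-0.84,1.83)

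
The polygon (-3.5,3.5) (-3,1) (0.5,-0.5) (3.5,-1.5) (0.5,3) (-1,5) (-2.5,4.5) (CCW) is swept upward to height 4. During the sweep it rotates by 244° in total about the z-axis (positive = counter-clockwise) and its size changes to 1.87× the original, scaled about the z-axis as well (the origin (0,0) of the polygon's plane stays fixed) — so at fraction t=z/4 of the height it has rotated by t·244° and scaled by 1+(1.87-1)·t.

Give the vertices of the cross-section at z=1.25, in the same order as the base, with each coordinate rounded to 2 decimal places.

t = z/height = 1.25/4 = 0.3125
s = 1 + (scale-1)·z/height = 1 + (1.87-1)·1.25/4 = 1.271875
θ = twist·z/height = 244°·1.25/4 = 76.2500° = 1.330814 rad
cos θ = 0.237686, sin θ = 0.971342 (intermediates below are computed at full precision and shown rounded to 5 d.p.)
v1: (-3.5,3.5) → rotate → (-4.23160,-2.56780) → ×s → (-5.38206,-3.26592) → (-5.38,-3.27)
v2: (-3,1) → rotate → (-1.68440,-2.67634) → ×s → (-2.14235,-3.40397) → (-2.14,-3.40)
v3: (0.5,-0.5) → rotate → (0.60451,0.36683) → ×s → (0.76887,0.46656) → (0.77,0.47)
v4: (3.5,-1.5) → rotate → (2.28891,3.04317) → ×s → (2.91121,3.87053) → (2.91,3.87)
v5: (0.5,3) → rotate → (-2.79518,1.19873) → ×s → (-3.55512,1.52463) → (-3.56,1.52)
v6: (-1,5) → rotate → (-5.09440,0.21709) → ×s → (-6.47944,0.27611) → (-6.48,0.28)
v7: (-2.5,4.5) → rotate → (-4.96525,-1.35877) → ×s → (-6.31518,-1.72818) → (-6.32,-1.73)

Cross-section at z=1.25: (-5.38,-3.27) (-2.14,-3.40) (0.77,0.47) (2.91,3.87) (-3.56,1.52) (-6.48,0.28) (-6.32,-1.73)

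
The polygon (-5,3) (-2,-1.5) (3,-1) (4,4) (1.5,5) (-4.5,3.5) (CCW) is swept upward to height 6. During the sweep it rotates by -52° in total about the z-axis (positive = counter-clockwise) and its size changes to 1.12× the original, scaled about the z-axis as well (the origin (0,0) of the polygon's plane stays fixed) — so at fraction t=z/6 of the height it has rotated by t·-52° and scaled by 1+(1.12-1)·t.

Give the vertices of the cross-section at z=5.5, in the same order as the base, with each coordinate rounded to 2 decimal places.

t = z/height = 5.5/6 = 0.916667
s = 1 + (scale-1)·z/height = 1 + (1.12-1)·5.5/6 = 1.110000
θ = twist·z/height = -52°·5.5/6 = -47.6667° = -0.831940 rad
cos θ = 0.673443, sin θ = -0.739239 (intermediates below are computed at full precision and shown rounded to 5 d.p.)
v1: (-5,3) → rotate → (-1.14950,5.71653) → ×s → (-1.27594,6.34534) → (-1.28,6.35)
v2: (-2,-1.5) → rotate → (-2.45574,0.46831) → ×s → (-2.72588,0.51983) → (-2.73,0.52)
v3: (3,-1) → rotate → (1.28109,-2.89116) → ×s → (1.42201,-3.20919) → (1.42,-3.21)
v4: (4,4) → rotate → (5.65073,-0.26319) → ×s → (6.27231,-0.29214) → (6.27,-0.29)
v5: (1.5,5) → rotate → (4.70636,2.25835) → ×s → (5.22406,2.50677) → (5.22,2.51)
v6: (-4.5,3.5) → rotate → (-0.44315,5.68363) → ×s → (-0.49190,6.30883) → (-0.49,6.31)

Cross-section at z=5.5: (-1.28,6.35) (-2.73,0.52) (1.42,-3.21) (6.27,-0.29) (5.22,2.51) (-0.49,6.31)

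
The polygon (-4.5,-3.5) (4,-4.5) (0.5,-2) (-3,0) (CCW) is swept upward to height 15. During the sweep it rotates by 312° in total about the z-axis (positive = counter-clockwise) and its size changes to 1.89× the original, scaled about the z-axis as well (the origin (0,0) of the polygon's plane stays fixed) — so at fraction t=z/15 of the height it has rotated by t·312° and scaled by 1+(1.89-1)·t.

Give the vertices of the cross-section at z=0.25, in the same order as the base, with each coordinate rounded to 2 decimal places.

Cross-section at z=0.25: (-4.23,-3.95) (4.46,-4.18) (0.69,-1.98) (-3.03,-0.28)

t = z/height = 0.25/15 = 0.0166667
s = 1 + (scale-1)·z/height = 1 + (1.89-1)·0.25/15 = 1.014833
θ = twist·z/height = 312°·0.25/15 = 5.2000° = 0.090757 rad
cos θ = 0.995884, sin θ = 0.090633 (intermediates below are computed at full precision and shown rounded to 5 d.p.)
v1: (-4.5,-3.5) → rotate → (-4.16427,-3.89344) → ×s → (-4.22604,-3.95119) → (-4.23,-3.95)
v2: (4,-4.5) → rotate → (4.39138,-4.11895) → ×s → (4.45652,-4.18005) → (4.46,-4.18)
v3: (0.5,-2) → rotate → (0.67921,-1.94645) → ×s → (0.68928,-1.97532) → (0.69,-1.98)
v4: (-3,0) → rotate → (-2.98765,-0.27190) → ×s → (-3.03197,-0.27593) → (-3.03,-0.28)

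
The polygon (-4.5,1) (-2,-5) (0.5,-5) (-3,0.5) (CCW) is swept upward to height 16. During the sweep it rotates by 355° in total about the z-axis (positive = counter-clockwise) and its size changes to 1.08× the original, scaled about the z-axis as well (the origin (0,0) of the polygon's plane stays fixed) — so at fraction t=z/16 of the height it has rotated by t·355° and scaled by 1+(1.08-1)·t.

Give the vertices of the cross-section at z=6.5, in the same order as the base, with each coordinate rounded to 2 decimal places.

t = z/height = 6.5/16 = 0.40625
s = 1 + (scale-1)·z/height = 1 + (1.08-1)·6.5/16 = 1.032500
θ = twist·z/height = 355°·6.5/16 = 144.2188° = 2.517092 rad
cos θ = -0.811255, sin θ = 0.584692 (intermediates below are computed at full precision and shown rounded to 5 d.p.)
v1: (-4.5,1) → rotate → (3.06596,-3.44237) → ×s → (3.16560,-3.55425) → (3.17,-3.55)
v2: (-2,-5) → rotate → (4.54597,2.88689) → ×s → (4.69372,2.98072) → (4.69,2.98)
v3: (0.5,-5) → rotate → (2.51783,4.34862) → ×s → (2.59966,4.48995) → (2.60,4.49)
v4: (-3,0.5) → rotate → (2.14142,-2.15970) → ×s → (2.21102,-2.22989) → (2.21,-2.23)

Cross-section at z=6.5: (3.17,-3.55) (4.69,2.98) (2.60,4.49) (2.21,-2.23)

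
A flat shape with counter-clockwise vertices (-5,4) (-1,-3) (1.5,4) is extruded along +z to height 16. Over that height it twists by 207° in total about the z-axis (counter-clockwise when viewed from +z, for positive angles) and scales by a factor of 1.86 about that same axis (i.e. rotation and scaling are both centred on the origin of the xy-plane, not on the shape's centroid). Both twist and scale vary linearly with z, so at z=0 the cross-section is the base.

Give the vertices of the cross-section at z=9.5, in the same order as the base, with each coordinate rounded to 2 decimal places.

t = z/height = 9.5/16 = 0.59375
s = 1 + (scale-1)·z/height = 1 + (1.86-1)·9.5/16 = 1.510625
θ = twist·z/height = 207°·9.5/16 = 122.9063° = 2.145119 rad
cos θ = -0.543266, sin θ = 0.839561 (intermediates below are computed at full precision and shown rounded to 5 d.p.)
v1: (-5,4) → rotate → (-0.64191,-6.37087) → ×s → (-0.96969,-9.62399) → (-0.97,-9.62)
v2: (-1,-3) → rotate → (3.06195,0.79024) → ×s → (4.62545,1.19375) → (4.63,1.19)
v3: (1.5,4) → rotate → (-4.17314,-0.91372) → ×s → (-6.30405,-1.38029) → (-6.30,-1.38)

Cross-section at z=9.5: (-0.97,-9.62) (4.63,1.19) (-6.30,-1.38)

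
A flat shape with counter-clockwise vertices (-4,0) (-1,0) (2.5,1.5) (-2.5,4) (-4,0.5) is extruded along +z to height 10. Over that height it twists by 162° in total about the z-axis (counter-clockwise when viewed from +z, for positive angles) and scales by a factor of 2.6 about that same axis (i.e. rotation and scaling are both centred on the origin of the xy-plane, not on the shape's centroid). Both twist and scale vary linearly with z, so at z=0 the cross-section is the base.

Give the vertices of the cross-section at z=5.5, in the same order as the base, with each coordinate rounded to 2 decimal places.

t = z/height = 5.5/10 = 0.55
s = 1 + (scale-1)·z/height = 1 + (2.6-1)·5.5/10 = 1.880000
θ = twist·z/height = 162°·5.5/10 = 89.1000° = 1.555088 rad
cos θ = 0.015707, sin θ = 0.999877 (intermediates below are computed at full precision and shown rounded to 5 d.p.)
v1: (-4,0) → rotate → (-0.06283,-3.99951) → ×s → (-0.11812,-7.51907) → (-0.12,-7.52)
v2: (-1,0) → rotate → (-0.01571,-0.99988) → ×s → (-0.02953,-1.87977) → (-0.03,-1.88)
v3: (2.5,1.5) → rotate → (-1.46055,2.52325) → ×s → (-2.74583,4.74371) → (-2.75,4.74)
v4: (-2.5,4) → rotate → (-4.03877,-2.43686) → ×s → (-7.59290,-4.58130) → (-7.59,-4.58)
v5: (-4,0.5) → rotate → (-0.56277,-3.99165) → ×s → (-1.05800,-7.50431) → (-1.06,-7.50)

Cross-section at z=5.5: (-0.12,-7.52) (-0.03,-1.88) (-2.75,4.74) (-7.59,-4.58) (-1.06,-7.50)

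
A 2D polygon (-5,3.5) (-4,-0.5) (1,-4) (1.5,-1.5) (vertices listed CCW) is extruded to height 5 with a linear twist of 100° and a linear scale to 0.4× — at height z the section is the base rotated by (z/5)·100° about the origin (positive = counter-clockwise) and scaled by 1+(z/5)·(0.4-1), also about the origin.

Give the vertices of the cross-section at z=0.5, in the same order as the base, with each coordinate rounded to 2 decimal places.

Cross-section at z=0.5: (-5.20,2.42) (-3.62,-1.12) (1.58,-3.54) (1.63,-1.14)

t = z/height = 0.5/5 = 0.1
s = 1 + (scale-1)·z/height = 1 + (0.4-1)·0.5/5 = 0.940000
θ = twist·z/height = 100°·0.5/5 = 10.0000° = 0.174533 rad
cos θ = 0.984808, sin θ = 0.173648 (intermediates below are computed at full precision and shown rounded to 5 d.p.)
v1: (-5,3.5) → rotate → (-5.53181,2.57859) → ×s → (-5.19990,2.42387) → (-5.20,2.42)
v2: (-4,-0.5) → rotate → (-3.85241,-1.18700) → ×s → (-3.62126,-1.11578) → (-3.62,-1.12)
v3: (1,-4) → rotate → (1.67940,-3.76558) → ×s → (1.57864,-3.53965) → (1.58,-3.54)
v4: (1.5,-1.5) → rotate → (1.73768,-1.21674) → ×s → (1.63342,-1.14374) → (1.63,-1.14)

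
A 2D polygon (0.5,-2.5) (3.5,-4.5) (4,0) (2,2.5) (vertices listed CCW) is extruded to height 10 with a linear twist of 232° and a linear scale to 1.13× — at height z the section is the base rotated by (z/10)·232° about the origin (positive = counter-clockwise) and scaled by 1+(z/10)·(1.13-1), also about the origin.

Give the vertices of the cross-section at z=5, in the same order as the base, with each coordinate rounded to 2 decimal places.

Cross-section at z=5: (2.16,1.65) (2.67,5.45) (-1.87,3.83) (-3.33,0.75)

t = z/height = 5/10 = 0.5
s = 1 + (scale-1)·z/height = 1 + (1.13-1)·5/10 = 1.065000
θ = twist·z/height = 232°·5/10 = 116.0000° = 2.024582 rad
cos θ = -0.438371, sin θ = 0.898794 (intermediates below are computed at full precision and shown rounded to 5 d.p.)
v1: (0.5,-2.5) → rotate → (2.02780,1.54532) → ×s → (2.15961,1.64577) → (2.16,1.65)
v2: (3.5,-4.5) → rotate → (2.51027,5.11845) → ×s → (2.67344,5.45115) → (2.67,5.45)
v3: (4,0) → rotate → (-1.75348,3.59518) → ×s → (-1.86746,3.82886) → (-1.87,3.83)
v4: (2,2.5) → rotate → (-3.12373,0.70166) → ×s → (-3.32677,0.74727) → (-3.33,0.75)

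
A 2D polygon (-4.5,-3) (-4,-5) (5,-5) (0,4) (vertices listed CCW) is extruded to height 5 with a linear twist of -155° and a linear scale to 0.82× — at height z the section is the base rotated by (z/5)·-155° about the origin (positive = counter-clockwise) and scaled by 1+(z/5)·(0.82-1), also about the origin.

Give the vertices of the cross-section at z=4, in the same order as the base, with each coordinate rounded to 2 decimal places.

Cross-section at z=4: (0.03,4.63) (-1.63,5.23) (-5.94,-1.15) (2.84,-1.91)

t = z/height = 4/5 = 0.8
s = 1 + (scale-1)·z/height = 1 + (0.82-1)·4/5 = 0.856000
θ = twist·z/height = -155°·4/5 = -124.0000° = -2.164208 rad
cos θ = -0.559193, sin θ = -0.829038 (intermediates below are computed at full precision and shown rounded to 5 d.p.)
v1: (-4.5,-3) → rotate → (0.02926,5.40825) → ×s → (0.02504,4.62946) → (0.03,4.63)
v2: (-4,-5) → rotate → (-1.90842,6.11211) → ×s → (-1.63360,5.23197) → (-1.63,5.23)
v3: (5,-5) → rotate → (-6.94115,-1.34922) → ×s → (-5.94163,-1.15494) → (-5.94,-1.15)
v4: (0,4) → rotate → (3.31615,-2.23677) → ×s → (2.83862,-1.91468) → (2.84,-1.91)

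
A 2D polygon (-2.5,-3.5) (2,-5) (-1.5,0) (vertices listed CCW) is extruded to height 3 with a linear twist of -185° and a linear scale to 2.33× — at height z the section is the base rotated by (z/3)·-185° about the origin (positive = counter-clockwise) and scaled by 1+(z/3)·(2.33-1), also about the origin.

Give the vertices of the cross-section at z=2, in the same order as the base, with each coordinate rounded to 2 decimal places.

Cross-section at z=2: (-2.93,7.57) (-9.95,2.03) (1.56,2.36)

t = z/height = 2/3 = 0.666667
s = 1 + (scale-1)·z/height = 1 + (2.33-1)·2/3 = 1.886667
θ = twist·z/height = -185°·2/3 = -123.3333° = -2.152573 rad
cos θ = -0.549509, sin θ = -0.835488 (intermediates below are computed at full precision and shown rounded to 5 d.p.)
v1: (-2.5,-3.5) → rotate → (-1.55043,4.01200) → ×s → (-2.92515,7.56931) → (-2.93,7.57)
v2: (2,-5) → rotate → (-5.27646,1.07657) → ×s → (-9.95492,2.03113) → (-9.95,2.03)
v3: (-1.5,0) → rotate → (0.82426,1.25323) → ×s → (1.55511,2.36443) → (1.56,2.36)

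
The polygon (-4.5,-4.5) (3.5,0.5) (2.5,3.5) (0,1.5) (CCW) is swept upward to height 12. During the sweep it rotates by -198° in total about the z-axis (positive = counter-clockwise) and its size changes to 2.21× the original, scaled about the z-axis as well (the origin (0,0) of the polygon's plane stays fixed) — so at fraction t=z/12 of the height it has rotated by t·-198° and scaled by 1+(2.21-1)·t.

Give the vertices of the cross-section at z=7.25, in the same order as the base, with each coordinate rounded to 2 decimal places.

t = z/height = 7.25/12 = 0.604167
s = 1 + (scale-1)·z/height = 1 + (2.21-1)·7.25/12 = 1.731042
θ = twist·z/height = -198°·7.25/12 = -119.6250° = -2.087850 rad
cos θ = -0.494321, sin θ = -0.869279 (intermediates below are computed at full precision and shown rounded to 5 d.p.)
v1: (-4.5,-4.5) → rotate → (-1.68731,6.13620) → ×s → (-2.92081,10.62202) → (-2.92,10.62)
v2: (3.5,0.5) → rotate → (-1.29548,-3.28964) → ×s → (-2.24254,-5.69450) → (-2.24,-5.69)
v3: (2.5,3.5) → rotate → (1.80667,-3.90332) → ×s → (3.12743,-6.75681) → (3.13,-6.76)
v4: (0,1.5) → rotate → (1.30392,-0.74148) → ×s → (2.25714,-1.28354) → (2.26,-1.28)

Cross-section at z=7.25: (-2.92,10.62) (-2.24,-5.69) (3.13,-6.76) (2.26,-1.28)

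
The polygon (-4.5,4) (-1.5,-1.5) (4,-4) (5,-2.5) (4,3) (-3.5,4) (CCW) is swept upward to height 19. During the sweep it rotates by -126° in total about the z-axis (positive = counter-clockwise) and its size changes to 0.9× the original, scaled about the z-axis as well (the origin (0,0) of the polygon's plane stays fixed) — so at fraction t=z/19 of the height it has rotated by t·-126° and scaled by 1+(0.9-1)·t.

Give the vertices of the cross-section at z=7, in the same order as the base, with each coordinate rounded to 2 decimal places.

t = z/height = 7/19 = 0.368421
s = 1 + (scale-1)·z/height = 1 + (0.9-1)·7/19 = 0.963158
θ = twist·z/height = -126°·7/19 = -46.4211° = -0.810200 rad
cos θ = 0.689353, sin θ = -0.724425 (intermediates below are computed at full precision and shown rounded to 5 d.p.)
v1: (-4.5,4) → rotate → (-0.20439,6.01733) → ×s → (-0.19686,5.79564) → (-0.20,5.80)
v2: (-1.5,-1.5) → rotate → (-2.12067,0.05261) → ×s → (-2.04254,0.05067) → (-2.04,0.05)
v3: (4,-4) → rotate → (-0.14029,-5.65511) → ×s → (-0.13512,-5.44677) → (-0.14,-5.45)
v4: (5,-2.5) → rotate → (1.63570,-5.34551) → ×s → (1.57544,-5.14857) → (1.58,-5.15)
v5: (4,3) → rotate → (4.93069,-0.82964) → ×s → (4.74903,-0.79907) → (4.75,-0.80)
v6: (-3.5,4) → rotate → (0.48496,5.29290) → ×s → (0.46710,5.09790) → (0.47,5.10)

Cross-section at z=7: (-0.20,5.80) (-2.04,0.05) (-0.14,-5.45) (1.58,-5.15) (4.75,-0.80) (0.47,5.10)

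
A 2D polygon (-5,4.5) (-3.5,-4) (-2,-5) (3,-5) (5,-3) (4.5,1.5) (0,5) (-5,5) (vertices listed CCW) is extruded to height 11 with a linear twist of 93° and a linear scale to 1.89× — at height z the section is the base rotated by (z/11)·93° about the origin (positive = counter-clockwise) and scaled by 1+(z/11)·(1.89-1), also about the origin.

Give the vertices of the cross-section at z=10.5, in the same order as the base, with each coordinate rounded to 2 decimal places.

t = z/height = 10.5/11 = 0.954545
s = 1 + (scale-1)·z/height = 1 + (1.89-1)·10.5/11 = 1.849545
θ = twist·z/height = 93°·10.5/11 = 88.7727° = 1.549376 rad
cos θ = 0.021418, sin θ = 0.999771 (intermediates below are computed at full precision and shown rounded to 5 d.p.)
v1: (-5,4.5) → rotate → (-4.60606,-4.90247) → ×s → (-8.51912,-9.06734) → (-8.52,-9.07)
v2: (-3.5,-4) → rotate → (3.92412,-3.58487) → ×s → (7.25784,-6.63038) → (7.26,-6.63)
v3: (-2,-5) → rotate → (4.95602,-2.10663) → ×s → (9.16638,-3.89631) → (9.17,-3.90)
v4: (3,-5) → rotate → (5.06311,2.89222) → ×s → (9.36445,5.34929) → (9.36,5.35)
v5: (5,-3) → rotate → (3.10640,4.93460) → ×s → (5.74543,9.12676) → (5.75,9.13)
v6: (4.5,1.5) → rotate → (-1.40327,4.53110) → ×s → (-2.59542,8.38047) → (-2.60,8.38)
v7: (0,5) → rotate → (-4.99885,0.10709) → ×s → (-9.24561,0.19807) → (-9.25,0.20)
v8: (-5,5) → rotate → (-5.10594,-4.89176) → ×s → (-9.44368,-9.04754) → (-9.44,-9.05)

Cross-section at z=10.5: (-8.52,-9.07) (7.26,-6.63) (9.17,-3.90) (9.36,5.35) (5.75,9.13) (-2.60,8.38) (-9.25,0.20) (-9.44,-9.05)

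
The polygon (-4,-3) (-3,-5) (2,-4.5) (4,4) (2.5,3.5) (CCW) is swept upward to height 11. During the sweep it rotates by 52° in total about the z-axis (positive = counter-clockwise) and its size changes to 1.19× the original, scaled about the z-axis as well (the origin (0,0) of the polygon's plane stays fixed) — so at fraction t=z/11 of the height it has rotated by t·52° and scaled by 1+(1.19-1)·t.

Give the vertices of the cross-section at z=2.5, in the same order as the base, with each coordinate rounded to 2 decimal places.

t = z/height = 2.5/11 = 0.227273
s = 1 + (scale-1)·z/height = 1 + (1.19-1)·2.5/11 = 1.043182
θ = twist·z/height = 52°·2.5/11 = 11.8182° = 0.206266 rad
cos θ = 0.978802, sin θ = 0.204807 (intermediates below are computed at full precision and shown rounded to 5 d.p.)
v1: (-4,-3) → rotate → (-3.30079,-3.75563) → ×s → (-3.44332,-3.91781) → (-3.44,-3.92)
v2: (-3,-5) → rotate → (-1.91237,-5.50843) → ×s → (-1.99495,-5.74630) → (-1.99,-5.75)
v3: (2,-4.5) → rotate → (2.87923,-3.99500) → ×s → (3.00357,-4.16751) → (3.00,-4.17)
v4: (4,4) → rotate → (3.09598,4.73444) → ×s → (3.22967,4.93888) → (3.23,4.94)
v5: (2.5,3.5) → rotate → (1.73018,3.93783) → ×s → (1.80490,4.10787) → (1.80,4.11)

Cross-section at z=2.5: (-3.44,-3.92) (-1.99,-5.75) (3.00,-4.17) (3.23,4.94) (1.80,4.11)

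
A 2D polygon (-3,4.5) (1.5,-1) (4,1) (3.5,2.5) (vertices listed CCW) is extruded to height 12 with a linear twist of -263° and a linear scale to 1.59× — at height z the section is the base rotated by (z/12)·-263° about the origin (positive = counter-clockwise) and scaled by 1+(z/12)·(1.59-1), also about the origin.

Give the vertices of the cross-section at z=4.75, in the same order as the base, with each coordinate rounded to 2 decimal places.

t = z/height = 4.75/12 = 0.395833
s = 1 + (scale-1)·z/height = 1 + (1.59-1)·4.75/12 = 1.233542
θ = twist·z/height = -263°·4.75/12 = -104.1042° = -1.816960 rad
cos θ = -0.243686, sin θ = -0.969854 (intermediates below are computed at full precision and shown rounded to 5 d.p.)
v1: (-3,4.5) → rotate → (5.09540,1.81298) → ×s → (6.28539,2.23638) → (6.29,2.24)
v2: (1.5,-1) → rotate → (-1.33538,-1.21110) → ×s → (-1.64725,-1.49394) → (-1.65,-1.49)
v3: (4,1) → rotate → (-0.00489,-4.12310) → ×s → (-0.00603,-5.08602) → (-0.01,-5.09)
v4: (3.5,2.5) → rotate → (1.57174,-4.00370) → ×s → (1.93880,-4.93874) → (1.94,-4.94)

Cross-section at z=4.75: (6.29,2.24) (-1.65,-1.49) (-0.01,-5.09) (1.94,-4.94)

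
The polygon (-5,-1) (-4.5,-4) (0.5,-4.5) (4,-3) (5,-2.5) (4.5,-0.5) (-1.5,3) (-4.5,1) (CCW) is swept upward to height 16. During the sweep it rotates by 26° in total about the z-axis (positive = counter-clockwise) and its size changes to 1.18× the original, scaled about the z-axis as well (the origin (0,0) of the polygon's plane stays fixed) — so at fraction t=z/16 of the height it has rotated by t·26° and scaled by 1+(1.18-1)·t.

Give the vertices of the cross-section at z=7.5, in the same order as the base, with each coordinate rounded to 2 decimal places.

Cross-section at z=7.5: (-5.07,-2.20) (-3.85,-5.27) (1.56,-4.66) (4.93,-2.26) (5.87,-1.51) (4.88,0.50) (-2.28,2.84) (-5.00,0.03)

t = z/height = 7.5/16 = 0.46875
s = 1 + (scale-1)·z/height = 1 + (1.18-1)·7.5/16 = 1.084375
θ = twist·z/height = 26°·7.5/16 = 12.1875° = 0.212712 rad
cos θ = 0.977462, sin θ = 0.211112 (intermediates below are computed at full precision and shown rounded to 5 d.p.)
v1: (-5,-1) → rotate → (-4.67620,-2.03302) → ×s → (-5.07075,-2.20456) → (-5.07,-2.20)
v2: (-4.5,-4) → rotate → (-3.55413,-4.85985) → ×s → (-3.85401,-5.26990) → (-3.85,-5.27)
v3: (0.5,-4.5) → rotate → (1.43873,-4.29302) → ×s → (1.56013,-4.65525) → (1.56,-4.66)
v4: (4,-3) → rotate → (4.54318,-2.08794) → ×s → (4.92651,-2.26411) → (4.93,-2.26)
v5: (5,-2.5) → rotate → (5.41509,-1.38810) → ×s → (5.87199,-1.50522) → (5.87,-1.51)
v6: (4.5,-0.5) → rotate → (4.50413,0.46127) → ×s → (4.88417,0.50019) → (4.88,0.50)
v7: (-1.5,3) → rotate → (-2.09953,2.61572) → ×s → (-2.27668,2.83642) → (-2.28,2.84)
v8: (-4.5,1) → rotate → (-4.60969,0.02746) → ×s → (-4.99863,0.02978) → (-5.00,0.03)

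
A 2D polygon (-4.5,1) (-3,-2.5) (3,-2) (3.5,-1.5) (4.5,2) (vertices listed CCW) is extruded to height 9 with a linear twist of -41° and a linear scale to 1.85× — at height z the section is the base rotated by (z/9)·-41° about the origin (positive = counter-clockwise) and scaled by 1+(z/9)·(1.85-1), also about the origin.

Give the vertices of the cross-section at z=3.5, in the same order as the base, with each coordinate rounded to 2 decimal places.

Cross-section at z=3.5: (-5.39,2.92) (-4.75,-2.10) (3.11,-3.66) (3.93,-3.20) (6.49,0.91)

t = z/height = 3.5/9 = 0.388889
s = 1 + (scale-1)·z/height = 1 + (1.85-1)·3.5/9 = 1.330556
θ = twist·z/height = -41°·3.5/9 = -15.9444° = -0.278283 rad
cos θ = 0.961529, sin θ = -0.274705 (intermediates below are computed at full precision and shown rounded to 5 d.p.)
v1: (-4.5,1) → rotate → (-4.05217,2.19770) → ×s → (-5.39164,2.92416) → (-5.39,2.92)
v2: (-3,-2.5) → rotate → (-3.57135,-1.57971) → ×s → (-4.75188,-2.10189) → (-4.75,-2.10)
v3: (3,-2) → rotate → (2.33518,-2.74717) → ×s → (3.10708,-3.65527) → (3.11,-3.66)
v4: (3.5,-1.5) → rotate → (2.95329,-2.40376) → ×s → (3.92952,-3.19834) → (3.93,-3.20)
v5: (4.5,2) → rotate → (4.87629,0.68688) → ×s → (6.48817,0.91394) → (6.49,0.91)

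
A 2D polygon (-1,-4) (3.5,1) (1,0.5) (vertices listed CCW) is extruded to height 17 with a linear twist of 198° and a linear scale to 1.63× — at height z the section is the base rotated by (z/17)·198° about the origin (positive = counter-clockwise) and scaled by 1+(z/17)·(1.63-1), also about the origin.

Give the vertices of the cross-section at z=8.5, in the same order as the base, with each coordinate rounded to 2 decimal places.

Cross-section at z=8.5: (5.40,-0.48) (-2.02,4.34) (-0.86,1.20)

t = z/height = 8.5/17 = 0.5
s = 1 + (scale-1)·z/height = 1 + (1.63-1)·8.5/17 = 1.315000
θ = twist·z/height = 198°·8.5/17 = 99.0000° = 1.727876 rad
cos θ = -0.156434, sin θ = 0.987688 (intermediates below are computed at full precision and shown rounded to 5 d.p.)
v1: (-1,-4) → rotate → (4.10719,-0.36195) → ×s → (5.40095,-0.47596) → (5.40,-0.48)
v2: (3.5,1) → rotate → (-1.53521,3.30047) → ×s → (-2.01880,4.34012) → (-2.02,4.34)
v3: (1,0.5) → rotate → (-0.65028,0.90947) → ×s → (-0.85512,1.19595) → (-0.86,1.20)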